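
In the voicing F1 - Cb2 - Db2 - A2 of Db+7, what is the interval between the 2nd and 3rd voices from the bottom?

Those voices are Cb2 and Db2.
From Cb to Db is 2 semitones, exactly the major second.

major 2nd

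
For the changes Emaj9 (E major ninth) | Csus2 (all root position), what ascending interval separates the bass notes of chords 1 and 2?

The roots are E and C.
E up to C is 8 semitones, a half step narrower than a major sixth, so the interval is minor.

minor sixth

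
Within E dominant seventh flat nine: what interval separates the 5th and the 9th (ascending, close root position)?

E dominant seventh flat nine is spelled E-G#-B-D-F.
So we need the interval from B up to F.
B up to F is 6 semitones, a half step narrower than a perfect fifth, so the interval is diminished.

diminished fifth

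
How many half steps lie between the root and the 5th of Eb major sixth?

The chord tones of Eb6 are Eb G Bb C.
Eb to Bb is a perfect fifth: 7 semitones.

7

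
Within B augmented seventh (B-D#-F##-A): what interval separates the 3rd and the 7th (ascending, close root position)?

That puts D# below A.
From D# to A: 6 semitones over a fifth = diminished.

diminished fifth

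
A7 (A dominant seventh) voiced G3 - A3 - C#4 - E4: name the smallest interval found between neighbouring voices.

M2

Adjacent intervals: G3→A3 = major second; A3→C#4 = major third; C#4→E4 = minor third.
The smallest is G3 to A3, a major second (2 semitones).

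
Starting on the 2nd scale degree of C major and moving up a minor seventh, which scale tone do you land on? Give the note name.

C

The scale is C D E F G A B.
The 2nd scale degree is D; a minor seventh above that is C — scale degree 1.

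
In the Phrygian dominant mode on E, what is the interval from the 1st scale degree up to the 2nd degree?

m2

Spelling the Phrygian dominant mode on E: E F G♯ A B C D.
The 1st scale degree is E and the degree 2 is F.
E up to F is 1 semitone, a half step narrower than a major second, so the interval is minor.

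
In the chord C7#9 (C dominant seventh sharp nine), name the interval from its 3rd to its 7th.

C dominant seventh sharp nine: C, E, G, Bb, D#.
So we need the interval from E up to Bb.
E up to Bb is 6 semitones, a half step narrower than a perfect fifth, so the interval is diminished.

diminished 5th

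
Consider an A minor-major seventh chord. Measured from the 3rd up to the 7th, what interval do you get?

The chord tones of Am(maj7) are A, C, E, G♯.
3rd = C; 7th = G♯.
C up to G♯ is 8 semitones, a half step wider than a perfect fifth, so the interval is augmented.

augmented fifth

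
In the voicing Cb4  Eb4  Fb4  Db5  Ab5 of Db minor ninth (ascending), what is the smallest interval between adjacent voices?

minor second

Adjacent intervals: Cb4→Eb4 = major third; Eb4→Fb4 = minor second; Fb4→Db5 = major sixth; Db5→Ab5 = perfect fifth.
The smallest is Eb4 to Fb4, a minor second (1 semitone).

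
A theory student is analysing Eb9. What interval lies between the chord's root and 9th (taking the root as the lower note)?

major ninth

Eb9: Eb–G–Bb–Db–F.
So we need the interval from Eb up to F.
Counting 9 letters and 14 half steps from Eb gives a major ninth.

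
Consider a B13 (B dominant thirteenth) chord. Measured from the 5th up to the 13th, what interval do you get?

major ninth

B13 (B dominant thirteenth) is spelled B-D♯-F♯-A-C♯-G♯.
5th = F♯; 13th = G♯.
Counting 9 letters and 14 half steps from F♯ gives a major ninth.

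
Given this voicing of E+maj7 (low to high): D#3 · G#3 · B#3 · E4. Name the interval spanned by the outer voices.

The outer voices are D#3 and E4.
D# up to E is 13 semitones, a half step narrower than a major ninth, so the interval is minor.

minor 9th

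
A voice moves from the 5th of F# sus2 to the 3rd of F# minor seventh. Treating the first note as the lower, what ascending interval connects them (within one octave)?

F# sus2 has C# as its 5th, and F# minor seventh has A as its 3rd.
6 letter names make it a sixth; at 8 semitones (a half step narrower than major) the quality is minor.

minor 6th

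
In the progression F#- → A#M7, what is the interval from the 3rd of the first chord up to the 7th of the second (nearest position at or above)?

augmented seventh

F#- has A as its 3rd, and A#M7 has G## as its 7th.
From A to G##: 12 semitones over a seventh = augmented.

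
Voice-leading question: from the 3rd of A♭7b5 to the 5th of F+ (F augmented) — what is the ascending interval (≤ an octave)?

augmented unison

A♭7b5 has C as its 3rd, and F+ (F augmented) has C♯ as its 5th.
1 letter names make it a unison; at 1 semitone (a half step wider than perfect) the quality is augmented.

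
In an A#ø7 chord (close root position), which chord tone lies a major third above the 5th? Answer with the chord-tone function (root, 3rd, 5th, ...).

7th

The chord tones of A#m7b5 are A#, C#, E, G#.
The 5th is E. A major third above E is G#.
G# is the chord's 7th.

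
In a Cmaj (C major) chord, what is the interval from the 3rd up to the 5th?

C (C major): C, E, G.
The 3rd is E and the 5th is G.
From E to G: 3 semitones over a third = minor.

minor third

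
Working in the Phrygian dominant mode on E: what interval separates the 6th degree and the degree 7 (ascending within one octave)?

The scale runs E F G# A B C D.
That puts C below D.
C up to D spans 2 letter names and 2 semitones — a major second.

M2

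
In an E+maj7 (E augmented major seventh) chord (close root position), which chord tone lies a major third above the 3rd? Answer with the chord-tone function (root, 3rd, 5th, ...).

Emaj7#5 (E augmented major seventh) is spelled E-G#-B#-D#.
The 3rd is G#. A major third above G# is B#.
B# is the chord's 5th.

5th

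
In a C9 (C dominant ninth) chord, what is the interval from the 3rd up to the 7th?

d5

Spelling the chord: C, E, G, B♭, D.
So we need the interval from E up to B♭.
From E to B♭: 6 semitones over a fifth = diminished.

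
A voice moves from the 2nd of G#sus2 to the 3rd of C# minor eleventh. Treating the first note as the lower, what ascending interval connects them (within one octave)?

d5

G#sus2 has A# as its 2nd, and C# minor eleventh has E as its 3rd.
A# up to E is 6 semitones, a half step narrower than a perfect fifth, so the interval is diminished.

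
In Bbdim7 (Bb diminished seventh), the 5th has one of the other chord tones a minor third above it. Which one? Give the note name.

Bbdim7: Bb, Db, Fb, Abb.
The 5th is Fb. A minor third above Fb is Abb.
Abb is the chord's 7th.

Abb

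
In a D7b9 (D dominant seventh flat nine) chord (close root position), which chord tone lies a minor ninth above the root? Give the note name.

D7b9 is spelled D, F♯, A, C, E♭.
The root is D. A minor ninth above D is E♭.
E♭ is the chord's 9th.

Eb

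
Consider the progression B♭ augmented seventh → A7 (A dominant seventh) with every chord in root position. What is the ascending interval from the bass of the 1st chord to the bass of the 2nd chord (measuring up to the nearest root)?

major seventh

The roots are B♭ and A.
From B♭ to A is 11 semitones, exactly the major seventh.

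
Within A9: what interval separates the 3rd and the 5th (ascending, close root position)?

A9: A-C♯-E-G-B.
That puts C♯ below E.
From C♯ to E: 3 semitones over a third = minor.

minor third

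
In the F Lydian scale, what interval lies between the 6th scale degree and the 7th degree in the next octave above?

major ninth

Spelling the F Lydian scale: F G A B C D E.
That puts D below E.
Counting 9 letters and 14 half steps from D gives a major ninth.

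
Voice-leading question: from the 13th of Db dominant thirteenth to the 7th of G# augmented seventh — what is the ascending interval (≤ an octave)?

A5

Db dominant thirteenth has Bb as its 13th, and G# augmented seventh has F# as its 7th.
Bb up to F# is 8 semitones, a half step wider than a perfect fifth, so the interval is augmented.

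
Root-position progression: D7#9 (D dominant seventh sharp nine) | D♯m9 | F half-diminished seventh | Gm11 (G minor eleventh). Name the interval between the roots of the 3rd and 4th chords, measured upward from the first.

The roots are F and G.
Counting 2 letters and 2 half steps from F gives a major second.

major 2nd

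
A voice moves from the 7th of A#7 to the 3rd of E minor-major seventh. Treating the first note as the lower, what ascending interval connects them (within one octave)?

The 7th of A#7 is G#; the 3rd of E minor-major seventh is G.
8 letter names make it an octave; at 11 semitones (a half step narrower than perfect) the quality is diminished.

diminished octave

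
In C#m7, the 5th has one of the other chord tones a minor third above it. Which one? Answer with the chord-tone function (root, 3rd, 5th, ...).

7th

Spelling the chord: C# E G# B.
The 5th is G#. A minor third above G# is B.
B is the chord's 7th.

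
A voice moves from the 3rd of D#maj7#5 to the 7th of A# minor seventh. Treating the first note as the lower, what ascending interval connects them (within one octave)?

D#maj7#5 has F## as its 3rd, and A# minor seventh has G# as its 7th.
2 letter names make it a second; at 1 semitone (a half step narrower than major) the quality is minor.

minor second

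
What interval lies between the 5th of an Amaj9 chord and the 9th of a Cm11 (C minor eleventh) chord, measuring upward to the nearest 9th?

m7

Amaj9 has E as its 5th, and Cm11 (C minor eleventh) has D as its 9th.
From E to D: 10 semitones over a seventh = minor.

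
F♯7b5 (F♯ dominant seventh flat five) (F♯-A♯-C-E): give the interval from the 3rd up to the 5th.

diminished third

That puts A♯ below C.
From A♯ to C: 2 semitones over a third = diminished.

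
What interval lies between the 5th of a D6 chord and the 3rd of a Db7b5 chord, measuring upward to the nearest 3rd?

The 5th of D6 is A; the 3rd of Db7b5 is F.
From A to F: 8 semitones over a sixth = minor.

minor sixth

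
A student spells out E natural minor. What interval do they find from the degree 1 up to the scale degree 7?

minor seventh

Spelling E natural minor: E F# G A B C D.
Degree 1 = E; scale degree 7 = D.
From E to D: 10 semitones over a seventh = minor.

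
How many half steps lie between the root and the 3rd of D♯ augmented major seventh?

4

Spelling the chord: D♯–F𝄪–A𝄪–C𝄪.
D♯ to F𝄪 is a major third: 4 semitones.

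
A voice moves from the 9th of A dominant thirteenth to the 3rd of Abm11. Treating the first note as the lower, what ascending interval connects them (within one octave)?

A dominant thirteenth has B as its 9th, and Abm11 has Cb as its 3rd.
From B to Cb: 0 semitones over a second = diminished.

diminished second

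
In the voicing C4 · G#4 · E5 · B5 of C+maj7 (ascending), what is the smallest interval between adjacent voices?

Adjacent intervals: C4→G#4 = augmented fifth; G#4→E5 = minor sixth; E5→B5 = perfect fifth.
The smallest is E5 to B5, a perfect fifth (7 semitones).

perfect fifth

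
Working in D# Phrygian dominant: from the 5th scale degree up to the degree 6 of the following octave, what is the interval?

The scale runs D# E F## G# A# B C#.
The 5th scale degree is A# and the scale degree 6 (up an octave) is B.
From A# to B: 13 semitones over a ninth = minor.

minor 9th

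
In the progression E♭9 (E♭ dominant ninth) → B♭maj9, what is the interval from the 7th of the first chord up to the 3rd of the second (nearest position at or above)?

E♭9 (E♭ dominant ninth) has D♭ as its 7th, and B♭maj9 has D as its 3rd.
1 letter names make it a unison; at 1 semitone (a half step wider than perfect) the quality is augmented.

augmented unison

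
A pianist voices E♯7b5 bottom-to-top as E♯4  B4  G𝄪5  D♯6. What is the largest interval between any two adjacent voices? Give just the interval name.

augmented sixth

Adjacent intervals: E♯4→B4 = diminished fifth; B4→G𝄪5 = augmented sixth; G𝄪5→D♯6 = diminished fifth.
The largest is B4 to G𝄪5, an augmented sixth (10 semitones).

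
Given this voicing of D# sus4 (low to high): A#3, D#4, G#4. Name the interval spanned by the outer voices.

The outer voices are A#3 and G#4.
From A# to G#: 10 semitones over a seventh = minor.

minor seventh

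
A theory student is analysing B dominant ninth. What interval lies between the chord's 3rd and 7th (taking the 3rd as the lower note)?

diminished fifth

B9 (B dominant ninth): B–D#–F#–A–C#.
That puts D# below A.
From D# to A: 6 semitones over a fifth = diminished.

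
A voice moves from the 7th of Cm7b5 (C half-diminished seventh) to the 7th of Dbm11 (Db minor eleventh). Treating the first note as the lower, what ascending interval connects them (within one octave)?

The 7th of Cm7b5 (C half-diminished seventh) is Bb; the 7th of Dbm11 (Db minor eleventh) is Cb.
From Bb to Cb: 1 semitone over a second = minor.

minor 2nd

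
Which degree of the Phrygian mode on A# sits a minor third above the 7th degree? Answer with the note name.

The scale is A# B C# D# E# F# G#.
The 7th degree is G#; a minor third above that is B — scale degree 2.

B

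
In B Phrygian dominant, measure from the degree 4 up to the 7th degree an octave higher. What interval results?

P11

Spelling B Phrygian dominant: B C D♯ E F♯ G A.
So we need the interval from E up to A.
E up to A spans 11 letter names and 17 semitones — a perfect eleventh.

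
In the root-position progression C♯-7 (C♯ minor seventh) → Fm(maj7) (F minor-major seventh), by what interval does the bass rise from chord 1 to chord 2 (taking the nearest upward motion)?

The roots are C♯ and F.
From C♯ to F: 4 semitones over a fourth = diminished.

diminished fourth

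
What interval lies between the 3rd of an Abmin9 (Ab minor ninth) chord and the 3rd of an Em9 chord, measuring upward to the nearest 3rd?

augmented 5th

Abmin9 (Ab minor ninth) has Cb as its 3rd, and Em9 has G as its 3rd.
5 letter names make it a fifth; at 8 semitones (a half step wider than perfect) the quality is augmented.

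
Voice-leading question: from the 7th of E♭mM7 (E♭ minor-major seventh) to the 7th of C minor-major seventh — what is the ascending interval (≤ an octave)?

major 6th

The 7th of E♭mM7 (E♭ minor-major seventh) is D; the 7th of C minor-major seventh is B.
Counting 6 letters and 9 half steps from D gives a major sixth.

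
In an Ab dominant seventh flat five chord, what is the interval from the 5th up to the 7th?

major third

Ab dominant seventh flat five: Ab, C, Ebb, Gb.
So we need the interval from Ebb up to Gb.
From Ebb to Gb is 4 semitones, exactly the major third.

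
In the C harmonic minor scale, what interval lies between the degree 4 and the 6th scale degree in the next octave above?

minor 10th

Spelling the C harmonic minor scale: C D Eb F G Ab B.
That puts F below Ab.
From F to Ab: 15 semitones over a tenth = minor.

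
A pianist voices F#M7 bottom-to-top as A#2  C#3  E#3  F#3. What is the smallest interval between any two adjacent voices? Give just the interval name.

Adjacent intervals: A#2→C#3 = minor third; C#3→E#3 = major third; E#3→F#3 = minor second.
The smallest is E#3 to F#3, a minor second (1 semitone).

m2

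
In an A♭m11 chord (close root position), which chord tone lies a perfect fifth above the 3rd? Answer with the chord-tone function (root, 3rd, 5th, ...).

7th

The chord tones of A♭ minor eleventh are A♭-C♭-E♭-G♭-B♭-D♭.
The 3rd is C♭. A perfect fifth above C♭ is G♭.
G♭ is the chord's 7th.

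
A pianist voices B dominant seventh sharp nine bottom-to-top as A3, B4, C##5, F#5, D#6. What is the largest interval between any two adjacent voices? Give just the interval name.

major ninth

Adjacent intervals: A3→B4 = major ninth; B4→C##5 = augmented second; C##5→F#5 = diminished fourth; F#5→D#6 = major sixth.
The largest is A3 to B4, a major ninth (14 semitones).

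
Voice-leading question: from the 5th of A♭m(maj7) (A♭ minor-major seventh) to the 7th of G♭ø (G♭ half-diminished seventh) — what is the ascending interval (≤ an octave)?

m2

A♭m(maj7) (A♭ minor-major seventh) has E♭ as its 5th, and G♭ø (G♭ half-diminished seventh) has F♭ as its 7th.
E♭ up to F♭ is 1 semitone, a half step narrower than a major second, so the interval is minor.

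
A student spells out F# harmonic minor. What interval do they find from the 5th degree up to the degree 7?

major 3rd

Spelling F# harmonic minor: F# G# A B C# D E#.
The 5th degree is C# and the scale degree 7 is E#.
From C# to E# is 4 semitones, exactly the major third.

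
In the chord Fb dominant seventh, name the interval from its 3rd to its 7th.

The chord tones of Fb7 are Fb-Ab-Cb-Ebb.
That puts Ab below Ebb.
From Ab to Ebb: 6 semitones over a fifth = diminished.

diminished fifth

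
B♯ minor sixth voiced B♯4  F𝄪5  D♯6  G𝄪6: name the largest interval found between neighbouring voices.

minor sixth

Adjacent intervals: B♯4→F𝄪5 = perfect fifth; F𝄪5→D♯6 = minor sixth; D♯6→G𝄪6 = augmented fourth.
The largest is F𝄪5 to D♯6, a minor sixth (8 semitones).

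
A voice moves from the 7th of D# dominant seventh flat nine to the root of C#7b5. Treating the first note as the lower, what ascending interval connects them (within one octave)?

The 7th of D# dominant seventh flat nine is C#; the root of C#7b5 is C#.
Counting 1 letters and 0 half steps from C# gives a perfect unison.

perfect unison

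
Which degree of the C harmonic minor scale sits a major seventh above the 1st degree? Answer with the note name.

The scale is C D E♭ F G A♭ B.
The 1st degree is C; a major seventh above that is B — scale degree 7.

B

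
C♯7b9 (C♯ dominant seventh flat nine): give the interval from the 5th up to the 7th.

C♯ dominant seventh flat nine is spelled C♯ E♯ G♯ B D.
That puts G♯ below B.
G♯ up to B is 3 semitones, a half step narrower than a major third, so the interval is minor.

minor third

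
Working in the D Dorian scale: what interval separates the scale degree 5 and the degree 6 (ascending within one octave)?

D dorian: D E F G A B C.
So we need the interval from A up to B.
From A to B is 2 semitones, exactly the major second.

major second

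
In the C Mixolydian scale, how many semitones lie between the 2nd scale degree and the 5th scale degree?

5

The scale is C D E F G A Bb.
D up to G is a perfect fourth — 5 semitones.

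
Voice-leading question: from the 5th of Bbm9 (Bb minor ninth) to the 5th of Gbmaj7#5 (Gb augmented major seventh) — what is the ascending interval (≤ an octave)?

Bbm9 (Bb minor ninth) has F as its 5th, and Gbmaj7#5 (Gb augmented major seventh) has D as its 5th.
From F to D is 9 semitones, exactly the major sixth.

M6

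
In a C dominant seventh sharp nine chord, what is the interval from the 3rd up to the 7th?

diminished 5th

Spelling the chord: C E G B♭ D♯.
3rd = E; 7th = B♭.
E up to B♭ is 6 semitones, a half step narrower than a perfect fifth, so the interval is diminished.
That tritone between 3rd and 7th is what gives the dominant seventh its pull toward resolution.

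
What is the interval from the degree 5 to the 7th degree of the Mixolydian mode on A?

minor 3rd

A mixolydian: A B C♯ D E F♯ G.
The degree 5 is E and the 7th scale degree is G.
E up to G is 3 semitones, a half step narrower than a major third, so the interval is minor.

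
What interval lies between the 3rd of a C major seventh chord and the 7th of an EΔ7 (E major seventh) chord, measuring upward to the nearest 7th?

M7

The 3rd of C major seventh is E; the 7th of EΔ7 (E major seventh) is D♯.
Counting 7 letters and 11 half steps from E gives a major seventh.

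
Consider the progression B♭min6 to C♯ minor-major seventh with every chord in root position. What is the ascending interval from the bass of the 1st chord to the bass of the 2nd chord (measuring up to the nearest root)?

The roots are B♭ and C♯.
From B♭ to C♯: 3 semitones over a second = augmented.

augmented 2nd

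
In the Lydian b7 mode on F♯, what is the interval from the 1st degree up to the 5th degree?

F♯ lydian dominant: F♯ G♯ A♯ B♯ C♯ D♯ E.
So we need the interval from F♯ up to C♯.
Counting 5 letters and 7 half steps from F♯ gives a perfect fifth.

perfect 5th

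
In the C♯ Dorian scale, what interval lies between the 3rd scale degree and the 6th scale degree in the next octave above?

augmented eleventh

Spelling the C♯ Dorian scale: C♯ D♯ E F♯ G♯ A♯ B.
So we need the interval from E up to A♯.
E up to A♯ is 18 semitones, a half step wider than a perfect eleventh, so the interval is augmented.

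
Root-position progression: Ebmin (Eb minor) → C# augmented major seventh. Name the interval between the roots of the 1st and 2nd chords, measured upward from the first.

The roots are Eb and C#.
From Eb to C#: 10 semitones over a sixth = augmented.

augmented sixth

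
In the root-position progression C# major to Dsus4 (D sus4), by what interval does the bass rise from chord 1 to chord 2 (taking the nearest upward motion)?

minor second

The roots are C# and D.
From C# to D: 1 semitone over a second = minor.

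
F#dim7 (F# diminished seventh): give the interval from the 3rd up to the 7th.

d5

Spelling the chord: F# A C Eb.
The 3rd is A and the 7th is Eb.
From A to Eb: 6 semitones over a fifth = diminished.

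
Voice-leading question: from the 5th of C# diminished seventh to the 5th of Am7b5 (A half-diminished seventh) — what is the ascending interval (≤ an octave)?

C# diminished seventh has G as its 5th, and Am7b5 (A half-diminished seventh) has Eb as its 5th.
G up to Eb is 8 semitones, a half step narrower than a major sixth, so the interval is minor.

m6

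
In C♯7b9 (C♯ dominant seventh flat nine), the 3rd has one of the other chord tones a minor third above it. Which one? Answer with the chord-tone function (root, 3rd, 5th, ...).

5th

The chord tones of C♯7b9 (C♯ dominant seventh flat nine) are C♯, E♯, G♯, B, D.
The 3rd is E♯. A minor third above E♯ is G♯.
G♯ is the chord's 5th.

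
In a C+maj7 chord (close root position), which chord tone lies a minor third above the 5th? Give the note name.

B

C augmented major seventh: C-E-G#-B.
The 5th is G#. A minor third above G# is B.
B is the chord's 7th.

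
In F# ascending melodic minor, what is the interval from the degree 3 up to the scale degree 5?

major third

The scale runs F# G# A B C# D# E#.
The degree 3 is A and the 5th degree is C#.
A up to C# spans 3 letter names and 4 semitones — a major third.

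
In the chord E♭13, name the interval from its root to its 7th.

Spelling the chord: E♭ G B♭ D♭ F C.
So we need the interval from E♭ up to D♭.
7 letter names make it a seventh; at 10 semitones (a half step narrower than major) the quality is minor.

minor 7th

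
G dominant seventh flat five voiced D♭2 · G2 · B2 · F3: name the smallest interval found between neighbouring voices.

major 3rd

Adjacent intervals: D♭2→G2 = augmented fourth; G2→B2 = major third; B2→F3 = diminished fifth.
The smallest is G2 to B2, a major third (4 semitones).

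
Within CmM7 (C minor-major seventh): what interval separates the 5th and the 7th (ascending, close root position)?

major 3rd

The chord tones of C minor-major seventh are C–Eb–G–B.
5th = G; 7th = B.
Counting 3 letters and 4 half steps from G gives a major third.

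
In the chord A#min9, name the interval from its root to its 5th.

perfect 5th

Spelling the chord: A# C# E# G# B#.
So we need the interval from A# up to E#.
Counting 5 letters and 7 half steps from A# gives a perfect fifth.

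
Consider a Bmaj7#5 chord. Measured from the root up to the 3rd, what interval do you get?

major third

Spelling the chord: B–D#–F##–A#.
That puts B below D#.
From B to D# is 4 semitones, exactly the major third.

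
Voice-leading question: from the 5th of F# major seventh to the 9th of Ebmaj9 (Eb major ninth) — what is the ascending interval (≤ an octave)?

d4

F# major seventh has C# as its 5th, and Ebmaj9 (Eb major ninth) has F as its 9th.
4 letter names make it a fourth; at 4 semitones (a half step narrower than perfect) the quality is diminished.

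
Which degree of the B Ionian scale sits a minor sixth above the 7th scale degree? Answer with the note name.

The scale is B C# D# E F# G# A#.
The 7th scale degree is A#; a minor sixth above that is F# — scale degree 5.

F#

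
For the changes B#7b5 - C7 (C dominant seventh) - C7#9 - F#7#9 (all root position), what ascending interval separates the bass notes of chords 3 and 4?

augmented fourth

The roots are C and F#.
From C to F#: 6 semitones over a fourth = augmented.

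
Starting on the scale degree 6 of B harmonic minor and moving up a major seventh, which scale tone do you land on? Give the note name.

F#

The scale is B C# D E F# G A#.
The scale degree 6 is G; a major seventh above that is F# — scale degree 5.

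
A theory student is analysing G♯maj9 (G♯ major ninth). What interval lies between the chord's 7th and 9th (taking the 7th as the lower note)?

The chord tones of G♯maj9 are G♯–B♯–D♯–F𝄪–A♯.
The 7th is F𝄪 and the 9th is A♯.
From F𝄪 to A♯: 3 semitones over a third = minor.

minor third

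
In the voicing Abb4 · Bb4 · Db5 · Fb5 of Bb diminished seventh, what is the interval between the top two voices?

minor third

Those voices are Db5 and Fb5.
Db up to Fb is 3 semitones, a half step narrower than a major third, so the interval is minor.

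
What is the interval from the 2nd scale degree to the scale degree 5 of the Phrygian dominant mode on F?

F phrygian dominant: F G♭ A B♭ C D♭ E♭.
2nd scale degree = G♭; degree 5 = C.
G♭ up to C is 6 semitones, a half step wider than a perfect fourth, so the interval is augmented.

augmented 4th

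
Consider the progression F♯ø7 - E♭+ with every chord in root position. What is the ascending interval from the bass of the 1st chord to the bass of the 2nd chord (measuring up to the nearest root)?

d7

The roots are F♯ and E♭.
7 letter names make it a seventh; at 9 semitones (a whole step narrower than major) the quality is diminished.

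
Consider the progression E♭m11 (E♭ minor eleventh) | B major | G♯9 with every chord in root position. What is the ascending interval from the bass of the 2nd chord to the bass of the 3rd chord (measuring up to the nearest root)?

major sixth

The roots are B and G♯.
B up to G♯ spans 6 letter names and 9 semitones — a major sixth.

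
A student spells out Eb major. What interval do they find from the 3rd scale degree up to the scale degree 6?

P4

Eb major: Eb F G Ab Bb C D.
3rd scale degree = G; scale degree 6 = C.
G up to C spans 4 letter names and 5 semitones — a perfect fourth.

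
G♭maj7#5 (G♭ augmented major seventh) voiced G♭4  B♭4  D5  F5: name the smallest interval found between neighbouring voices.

minor third

Adjacent intervals: G♭4→B♭4 = major third; B♭4→D5 = major third; D5→F5 = minor third.
The smallest is D5 to F5, a minor third (3 semitones).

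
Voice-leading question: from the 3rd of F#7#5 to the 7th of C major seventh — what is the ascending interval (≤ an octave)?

m2

F#7#5 has A# as its 3rd, and C major seventh has B as its 7th.
A# up to B is 1 semitone, a half step narrower than a major second, so the interval is minor.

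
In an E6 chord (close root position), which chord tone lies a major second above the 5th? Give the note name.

C#

E major sixth: E-G#-B-C#.
The 5th is B. A major second above B is C#.
C# is the chord's 6th.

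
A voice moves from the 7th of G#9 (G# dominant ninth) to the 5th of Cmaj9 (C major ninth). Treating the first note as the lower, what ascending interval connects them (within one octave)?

The 7th of G#9 (G# dominant ninth) is F#; the 5th of Cmaj9 (C major ninth) is G.
F# up to G is 1 semitone, a half step narrower than a major second, so the interval is minor.

minor second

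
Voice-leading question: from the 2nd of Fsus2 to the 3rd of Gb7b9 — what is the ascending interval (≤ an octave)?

Fsus2 has G as its 2nd, and Gb7b9 has Bb as its 3rd.
3 letter names make it a third; at 3 semitones (a half step narrower than major) the quality is minor.

minor 3rd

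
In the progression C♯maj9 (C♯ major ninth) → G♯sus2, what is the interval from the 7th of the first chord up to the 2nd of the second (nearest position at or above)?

C♯maj9 (C♯ major ninth) has B♯ as its 7th, and G♯sus2 has A♯ as its 2nd.
From B♯ to A♯: 10 semitones over a seventh = minor.

m7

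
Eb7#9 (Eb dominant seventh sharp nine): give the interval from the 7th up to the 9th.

A3

Eb7#9 is spelled Eb–G–Bb–Db–F#.
7th = Db; 9th = F#.
3 letter names make it a third; at 5 semitones (a half step wider than major) the quality is augmented.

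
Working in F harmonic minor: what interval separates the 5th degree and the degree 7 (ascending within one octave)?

F harmonic minor: F G Ab Bb C Db E.
5th degree = C; 7th degree = E.
From C to E is 4 semitones, exactly the major third.

major 3rd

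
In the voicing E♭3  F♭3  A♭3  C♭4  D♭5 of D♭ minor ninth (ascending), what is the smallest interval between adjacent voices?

minor 2nd

Adjacent intervals: E♭3→F♭3 = minor second; F♭3→A♭3 = major third; A♭3→C♭4 = minor third; C♭4→D♭5 = major ninth.
The smallest is E♭3 to F♭3, a minor second (1 semitone).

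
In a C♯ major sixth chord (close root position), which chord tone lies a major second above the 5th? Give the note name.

A#

C♯ major sixth: C♯ E♯ G♯ A♯.
The 5th is G♯. A major second above G♯ is A♯.
A♯ is the chord's 6th.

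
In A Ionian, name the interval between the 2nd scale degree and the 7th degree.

The scale runs A B C# D E F# G#.
That puts B below G#.
B up to G# spans 6 letter names and 9 semitones — a major sixth.

major sixth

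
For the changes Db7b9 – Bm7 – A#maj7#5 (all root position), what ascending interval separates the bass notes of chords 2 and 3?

major 7th

The roots are B and A#.
B up to A# spans 7 letter names and 11 semitones — a major seventh.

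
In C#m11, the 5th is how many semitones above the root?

7

Spelling the chord: C#-E-G#-B-D#-F#.
C# to G# is a perfect fifth: 7 semitones.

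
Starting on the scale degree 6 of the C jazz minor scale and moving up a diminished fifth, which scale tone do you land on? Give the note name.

The scale is C D Eb F G A B.
The scale degree 6 is A; a diminished fifth above that is Eb — scale degree 3.

Eb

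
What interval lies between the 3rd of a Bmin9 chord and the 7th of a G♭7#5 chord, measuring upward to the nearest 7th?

diminished third

Bmin9 has D as its 3rd, and G♭7#5 has F♭ as its 7th.
D up to F♭ is 2 semitones, a whole step narrower than a major third, so the interval is diminished.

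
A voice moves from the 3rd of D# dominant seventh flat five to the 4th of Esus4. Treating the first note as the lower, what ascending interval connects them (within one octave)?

D# dominant seventh flat five has F## as its 3rd, and Esus4 has A as its 4th.
3 letter names make it a third; at 2 semitones (a whole step narrower than major) the quality is diminished.

diminished 3rd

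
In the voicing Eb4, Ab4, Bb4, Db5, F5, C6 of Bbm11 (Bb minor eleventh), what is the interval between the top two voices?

Those voices are F5 and C6.
F up to C spans 5 letter names and 7 semitones — a perfect fifth.

perfect 5th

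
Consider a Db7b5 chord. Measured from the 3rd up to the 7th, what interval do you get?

Db dominant seventh flat five: Db-F-Abb-Cb.
So we need the interval from F up to Cb.
F up to Cb is 6 semitones, a half step narrower than a perfect fifth, so the interval is diminished.

d5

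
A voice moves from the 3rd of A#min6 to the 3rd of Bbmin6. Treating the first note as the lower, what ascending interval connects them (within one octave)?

The 3rd of A#min6 is C#; the 3rd of Bbmin6 is Db.
From C# to Db: 0 semitones over a second = diminished.

diminished 2nd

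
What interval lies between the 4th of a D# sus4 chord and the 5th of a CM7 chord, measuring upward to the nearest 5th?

The 4th of D# sus4 is G#; the 5th of CM7 is G.
8 letter names make it an octave; at 11 semitones (a half step narrower than perfect) the quality is diminished.

diminished 8th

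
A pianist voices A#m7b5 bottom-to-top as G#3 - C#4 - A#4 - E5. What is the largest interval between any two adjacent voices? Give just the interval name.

major sixth

Adjacent intervals: G#3→C#4 = perfect fourth; C#4→A#4 = major sixth; A#4→E5 = diminished fifth.
The largest is C#4 to A#4, a major sixth (9 semitones).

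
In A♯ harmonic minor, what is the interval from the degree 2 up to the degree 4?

The scale runs A♯ B♯ C♯ D♯ E♯ F♯ G𝄪.
Degree 2 = B♯; 4th degree = D♯.
From B♯ to D♯: 3 semitones over a third = minor.

minor third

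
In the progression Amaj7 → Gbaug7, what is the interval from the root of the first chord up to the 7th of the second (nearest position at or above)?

Amaj7 has A as its root, and Gbaug7 has Fb as its 7th.
A up to Fb is 7 semitones, a whole step narrower than a major sixth, so the interval is diminished.

diminished sixth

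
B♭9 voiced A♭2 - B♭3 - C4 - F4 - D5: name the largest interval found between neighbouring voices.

major 9th

Adjacent intervals: A♭2→B♭3 = major ninth; B♭3→C4 = major second; C4→F4 = perfect fourth; F4→D5 = major sixth.
The largest is A♭2 to B♭3, a major ninth (14 semitones).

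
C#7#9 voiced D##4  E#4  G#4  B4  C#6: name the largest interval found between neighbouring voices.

M9

Adjacent intervals: D##4→E#4 = minor second; E#4→G#4 = minor third; G#4→B4 = minor third; B4→C#6 = major ninth.
The largest is B4 to C#6, a major ninth (14 semitones).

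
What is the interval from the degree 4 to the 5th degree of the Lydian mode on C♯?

C♯ lydian: C♯ D♯ E♯ F𝄪 G♯ A♯ B♯.
The degree 4 is F𝄪 and the degree 5 is G♯.
From F𝄪 to G♯: 1 semitone over a second = minor.

minor second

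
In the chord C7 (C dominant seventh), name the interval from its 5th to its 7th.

minor 3rd

C7 (C dominant seventh): C-E-G-Bb.
That puts G below Bb.
From G to Bb: 3 semitones over a third = minor.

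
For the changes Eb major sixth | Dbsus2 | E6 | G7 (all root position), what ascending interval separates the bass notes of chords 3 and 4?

The roots are E and G.
E up to G is 3 semitones, a half step narrower than a major third, so the interval is minor.

minor 3rd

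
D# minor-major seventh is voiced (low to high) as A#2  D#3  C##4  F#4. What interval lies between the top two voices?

d4

Those voices are C##4 and F#4.
C## up to F# is 4 semitones, a half step narrower than a perfect fourth, so the interval is diminished.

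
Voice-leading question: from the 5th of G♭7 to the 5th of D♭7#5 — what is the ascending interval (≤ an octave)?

The 5th of G♭7 is D♭; the 5th of D♭7#5 is A.
D♭ up to A is 8 semitones, a half step wider than a perfect fifth, so the interval is augmented.

augmented 5th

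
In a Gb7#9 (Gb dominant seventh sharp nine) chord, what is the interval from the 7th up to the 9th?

augmented third

The chord tones of Gb7#9 are Gb Bb Db Fb A.
7th = Fb; 9th = A.
From Fb to A: 5 semitones over a third = augmented.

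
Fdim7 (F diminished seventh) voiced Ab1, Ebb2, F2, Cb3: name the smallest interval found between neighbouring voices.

Adjacent intervals: Ab1→Ebb2 = diminished fifth; Ebb2→F2 = augmented second; F2→Cb3 = diminished fifth.
The smallest is Ebb2 to F2, an augmented second (3 semitones).

augmented 2nd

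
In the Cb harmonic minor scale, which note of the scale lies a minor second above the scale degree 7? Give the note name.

Cb

The scale is Cb Db Ebb Fb Gb Abb Bb.
The scale degree 7 is Bb; a minor second above that is Cb — scale degree 1.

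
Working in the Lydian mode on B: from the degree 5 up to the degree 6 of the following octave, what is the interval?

major ninth

B lydian: B C# D# E# F# G# A#.
Degree 5 = F#; degree 6 (up an octave) = G#.
Counting 9 letters and 14 half steps from F# gives a major ninth.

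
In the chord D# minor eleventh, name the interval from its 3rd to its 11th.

The chord tones of D# minor eleventh are D#–F#–A#–C#–E#–G#.
So we need the interval from F# up to G#.
Counting 9 letters and 14 half steps from F# gives a major ninth.

major 9th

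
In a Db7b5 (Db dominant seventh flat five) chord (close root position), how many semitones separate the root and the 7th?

10

Db7b5: Db, F, Abb, Cb.
Db to Cb is a minor seventh: 10 semitones.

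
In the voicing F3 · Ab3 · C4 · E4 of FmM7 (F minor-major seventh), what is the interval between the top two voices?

Those voices are C4 and E4.
Counting 3 letters and 4 half steps from C gives a major third.

major third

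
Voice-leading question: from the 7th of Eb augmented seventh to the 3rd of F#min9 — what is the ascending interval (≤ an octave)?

augmented fifth

Eb augmented seventh has Db as its 7th, and F#min9 has A as its 3rd.
5 letter names make it a fifth; at 8 semitones (a half step wider than perfect) the quality is augmented.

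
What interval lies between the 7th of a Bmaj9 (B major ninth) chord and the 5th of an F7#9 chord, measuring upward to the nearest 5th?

diminished 3rd

Bmaj9 (B major ninth) has A♯ as its 7th, and F7#9 has C as its 5th.
From A♯ to C: 2 semitones over a third = diminished.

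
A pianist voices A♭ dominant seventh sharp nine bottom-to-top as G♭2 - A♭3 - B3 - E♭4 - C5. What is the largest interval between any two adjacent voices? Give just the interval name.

Adjacent intervals: G♭2→A♭3 = major ninth; A♭3→B3 = augmented second; B3→E♭4 = diminished fourth; E♭4→C5 = major sixth.
The largest is G♭2 to A♭3, a major ninth (14 semitones).

major ninth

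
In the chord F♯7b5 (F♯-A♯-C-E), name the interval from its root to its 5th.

diminished fifth

The root is F♯ and the 5th is C.
From F♯ to C: 6 semitones over a fifth = diminished.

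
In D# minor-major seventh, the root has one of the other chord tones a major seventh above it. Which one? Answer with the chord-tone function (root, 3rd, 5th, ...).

7th

Spelling the chord: D# F# A# C##.
The root is D#. A major seventh above D# is C##.
C## is the chord's 7th.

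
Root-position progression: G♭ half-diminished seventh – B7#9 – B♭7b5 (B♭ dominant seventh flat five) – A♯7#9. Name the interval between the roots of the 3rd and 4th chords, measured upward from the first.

augmented seventh

The roots are B♭ and A♯.
7 letter names make it a seventh; at 12 semitones (a half step wider than major) the quality is augmented.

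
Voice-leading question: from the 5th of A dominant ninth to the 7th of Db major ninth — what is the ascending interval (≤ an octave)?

The 5th of A dominant ninth is E; the 7th of Db major ninth is C.
From E to C: 8 semitones over a sixth = minor.

minor sixth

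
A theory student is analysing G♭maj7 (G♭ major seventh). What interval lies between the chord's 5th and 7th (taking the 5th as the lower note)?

Spelling the chord: G♭-B♭-D♭-F.
5th = D♭; 7th = F.
D♭ up to F spans 3 letter names and 4 semitones — a major third.

major third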